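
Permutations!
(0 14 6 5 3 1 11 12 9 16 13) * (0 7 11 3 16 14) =(1 3)(5 16 13 7 11 12 9 14 6) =[0, 3, 2, 1, 4, 16, 5, 11, 8, 14, 10, 12, 9, 7, 6, 15, 13]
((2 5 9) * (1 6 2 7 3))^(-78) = ((1 6 2 5 9 7 3))^(-78) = (1 3 7 9 5 2 6)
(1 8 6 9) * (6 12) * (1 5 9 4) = (1 8 12 6 4)(5 9) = [0, 8, 2, 3, 1, 9, 4, 7, 12, 5, 10, 11, 6]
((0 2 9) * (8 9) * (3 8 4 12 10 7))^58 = (0 10 9 12 8 4 3 2 7)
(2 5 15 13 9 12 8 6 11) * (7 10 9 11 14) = [0, 1, 5, 3, 4, 15, 14, 10, 6, 12, 9, 2, 8, 11, 7, 13] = (2 5 15 13 11)(6 14 7 10 9 12 8)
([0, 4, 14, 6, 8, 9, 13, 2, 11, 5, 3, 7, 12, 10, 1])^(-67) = [0, 11, 4, 6, 7, 9, 13, 1, 2, 5, 3, 14, 12, 10, 8]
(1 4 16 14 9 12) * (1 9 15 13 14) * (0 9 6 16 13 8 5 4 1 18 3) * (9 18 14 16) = (0 18 3)(4 13 16 14 15 8 5)(6 9 12) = [18, 1, 2, 0, 13, 4, 9, 7, 5, 12, 10, 11, 6, 16, 15, 8, 14, 17, 3]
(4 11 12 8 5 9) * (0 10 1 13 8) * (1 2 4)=[10, 13, 4, 3, 11, 9, 6, 7, 5, 1, 2, 12, 0, 8]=(0 10 2 4 11 12)(1 13 8 5 9)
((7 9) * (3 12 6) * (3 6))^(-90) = (12)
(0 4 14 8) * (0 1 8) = (0 4 14)(1 8) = [4, 8, 2, 3, 14, 5, 6, 7, 1, 9, 10, 11, 12, 13, 0]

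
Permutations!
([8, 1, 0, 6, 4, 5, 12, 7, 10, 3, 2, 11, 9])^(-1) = [2, 1, 10, 9, 4, 5, 3, 7, 0, 12, 8, 11, 6]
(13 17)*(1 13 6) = [0, 13, 2, 3, 4, 5, 1, 7, 8, 9, 10, 11, 12, 17, 14, 15, 16, 6] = (1 13 17 6)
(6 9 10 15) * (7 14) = (6 9 10 15)(7 14) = [0, 1, 2, 3, 4, 5, 9, 14, 8, 10, 15, 11, 12, 13, 7, 6]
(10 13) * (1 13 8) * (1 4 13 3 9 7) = (1 3 9 7)(4 13 10 8) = [0, 3, 2, 9, 13, 5, 6, 1, 4, 7, 8, 11, 12, 10]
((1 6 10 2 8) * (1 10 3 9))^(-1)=(1 9 3 6)(2 10 8)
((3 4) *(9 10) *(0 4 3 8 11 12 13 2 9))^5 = (0 13 4 2 8 9 11 10 12)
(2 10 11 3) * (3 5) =(2 10 11 5 3) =[0, 1, 10, 2, 4, 3, 6, 7, 8, 9, 11, 5]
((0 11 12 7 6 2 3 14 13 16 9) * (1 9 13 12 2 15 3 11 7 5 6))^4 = (16)(3 6 12)(5 14 15) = ((0 7 1 9)(2 11)(3 14 12 5 6 15)(13 16))^4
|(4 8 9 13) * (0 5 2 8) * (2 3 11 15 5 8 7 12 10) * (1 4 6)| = |(0 8 9 13 6 1 4)(2 7 12 10)(3 11 15 5)| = 28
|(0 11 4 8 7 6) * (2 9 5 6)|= |(0 11 4 8 7 2 9 5 6)|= 9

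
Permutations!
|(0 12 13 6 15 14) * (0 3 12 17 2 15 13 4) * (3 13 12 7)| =|(0 17 2 15 14 13 6 12 4)(3 7)| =18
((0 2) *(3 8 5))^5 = (0 2)(3 5 8)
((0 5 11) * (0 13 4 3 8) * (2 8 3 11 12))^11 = (0 5 12 2 8)(4 13 11)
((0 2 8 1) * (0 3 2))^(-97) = ((1 3 2 8))^(-97) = (1 8 2 3)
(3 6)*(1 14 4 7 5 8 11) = (1 14 4 7 5 8 11)(3 6) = [0, 14, 2, 6, 7, 8, 3, 5, 11, 9, 10, 1, 12, 13, 4]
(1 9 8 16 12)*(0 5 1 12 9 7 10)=(0 5 1 7 10)(8 16 9)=[5, 7, 2, 3, 4, 1, 6, 10, 16, 8, 0, 11, 12, 13, 14, 15, 9]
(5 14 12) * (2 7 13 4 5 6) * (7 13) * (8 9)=(2 13 4 5 14 12 6)(8 9)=[0, 1, 13, 3, 5, 14, 2, 7, 9, 8, 10, 11, 6, 4, 12]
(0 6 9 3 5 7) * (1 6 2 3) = (0 2 3 5 7)(1 6 9) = [2, 6, 3, 5, 4, 7, 9, 0, 8, 1]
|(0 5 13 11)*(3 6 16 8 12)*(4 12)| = |(0 5 13 11)(3 6 16 8 4 12)| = 12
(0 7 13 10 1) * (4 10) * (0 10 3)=(0 7 13 4 3)(1 10)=[7, 10, 2, 0, 3, 5, 6, 13, 8, 9, 1, 11, 12, 4]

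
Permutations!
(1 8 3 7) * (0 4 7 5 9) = (0 4 7 1 8 3 5 9) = [4, 8, 2, 5, 7, 9, 6, 1, 3, 0]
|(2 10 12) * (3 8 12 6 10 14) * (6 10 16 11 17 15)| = 5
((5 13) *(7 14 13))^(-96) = (14)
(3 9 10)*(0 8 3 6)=(0 8 3 9 10 6)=[8, 1, 2, 9, 4, 5, 0, 7, 3, 10, 6]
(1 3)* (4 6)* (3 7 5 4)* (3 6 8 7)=(1 3)(4 8 7 5)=[0, 3, 2, 1, 8, 4, 6, 5, 7]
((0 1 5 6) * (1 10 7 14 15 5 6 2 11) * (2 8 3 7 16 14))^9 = ((0 10 16 14 15 5 8 3 7 2 11 1 6))^9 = (0 2 5 10 11 8 16 1 3 14 6 7 15)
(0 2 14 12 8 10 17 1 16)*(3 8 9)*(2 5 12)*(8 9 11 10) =[5, 16, 14, 9, 4, 12, 6, 7, 8, 3, 17, 10, 11, 13, 2, 15, 0, 1] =(0 5 12 11 10 17 1 16)(2 14)(3 9)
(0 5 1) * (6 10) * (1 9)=(0 5 9 1)(6 10)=[5, 0, 2, 3, 4, 9, 10, 7, 8, 1, 6]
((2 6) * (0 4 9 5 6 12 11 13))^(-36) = ((0 4 9 5 6 2 12 11 13))^(-36) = (13)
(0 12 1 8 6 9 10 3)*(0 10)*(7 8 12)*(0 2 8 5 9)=(0 7 5 9 2 8 6)(1 12)(3 10)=[7, 12, 8, 10, 4, 9, 0, 5, 6, 2, 3, 11, 1]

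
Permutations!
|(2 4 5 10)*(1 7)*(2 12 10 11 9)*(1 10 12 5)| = |(12)(1 7 10 5 11 9 2 4)| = 8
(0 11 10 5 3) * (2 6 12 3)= (0 11 10 5 2 6 12 3)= [11, 1, 6, 0, 4, 2, 12, 7, 8, 9, 5, 10, 3]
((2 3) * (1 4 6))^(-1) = (1 6 4)(2 3)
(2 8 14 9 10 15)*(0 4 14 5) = (0 4 14 9 10 15 2 8 5) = [4, 1, 8, 3, 14, 0, 6, 7, 5, 10, 15, 11, 12, 13, 9, 2]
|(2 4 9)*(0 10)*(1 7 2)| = |(0 10)(1 7 2 4 9)| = 10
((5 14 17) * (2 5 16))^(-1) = (2 16 17 14 5)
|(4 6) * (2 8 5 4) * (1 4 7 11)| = |(1 4 6 2 8 5 7 11)| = 8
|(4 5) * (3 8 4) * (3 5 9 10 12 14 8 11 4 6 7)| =|(3 11 4 9 10 12 14 8 6 7)| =10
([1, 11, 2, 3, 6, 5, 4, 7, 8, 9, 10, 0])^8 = (0 11 1)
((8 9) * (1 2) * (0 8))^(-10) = ((0 8 9)(1 2))^(-10) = (0 9 8)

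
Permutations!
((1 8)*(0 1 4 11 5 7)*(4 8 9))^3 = ((0 1 9 4 11 5 7))^3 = (0 4 7 9 5 1 11)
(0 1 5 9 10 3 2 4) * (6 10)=(0 1 5 9 6 10 3 2 4)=[1, 5, 4, 2, 0, 9, 10, 7, 8, 6, 3]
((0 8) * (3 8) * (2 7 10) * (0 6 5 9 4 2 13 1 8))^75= (0 3)(1 4)(2 8)(5 10)(6 7)(9 13)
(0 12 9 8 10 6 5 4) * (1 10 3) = (0 12 9 8 3 1 10 6 5 4) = [12, 10, 2, 1, 0, 4, 5, 7, 3, 8, 6, 11, 9]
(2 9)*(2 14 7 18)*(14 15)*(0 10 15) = (0 10 15 14 7 18 2 9) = [10, 1, 9, 3, 4, 5, 6, 18, 8, 0, 15, 11, 12, 13, 7, 14, 16, 17, 2]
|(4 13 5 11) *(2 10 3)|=|(2 10 3)(4 13 5 11)|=12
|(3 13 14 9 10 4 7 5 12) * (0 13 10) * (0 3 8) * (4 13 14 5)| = 18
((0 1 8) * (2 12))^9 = (2 12)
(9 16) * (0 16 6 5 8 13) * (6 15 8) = (0 16 9 15 8 13)(5 6) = [16, 1, 2, 3, 4, 6, 5, 7, 13, 15, 10, 11, 12, 0, 14, 8, 9]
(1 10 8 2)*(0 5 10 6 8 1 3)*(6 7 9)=[5, 7, 3, 0, 4, 10, 8, 9, 2, 6, 1]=(0 5 10 1 7 9 6 8 2 3)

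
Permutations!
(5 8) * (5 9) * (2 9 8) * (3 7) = (2 9 5)(3 7) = [0, 1, 9, 7, 4, 2, 6, 3, 8, 5]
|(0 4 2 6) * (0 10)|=5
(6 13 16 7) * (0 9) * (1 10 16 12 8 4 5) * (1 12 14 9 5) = (0 5 12 8 4 1 10 16 7 6 13 14 9) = [5, 10, 2, 3, 1, 12, 13, 6, 4, 0, 16, 11, 8, 14, 9, 15, 7]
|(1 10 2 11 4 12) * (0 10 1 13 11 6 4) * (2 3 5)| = 10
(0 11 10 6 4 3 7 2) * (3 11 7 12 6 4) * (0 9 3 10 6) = (0 7 2 9 3 12)(4 11 6 10) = [7, 1, 9, 12, 11, 5, 10, 2, 8, 3, 4, 6, 0]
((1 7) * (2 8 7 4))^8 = (1 8 4 7 2)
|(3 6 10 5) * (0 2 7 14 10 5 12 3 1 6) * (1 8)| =|(0 2 7 14 10 12 3)(1 6 5 8)| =28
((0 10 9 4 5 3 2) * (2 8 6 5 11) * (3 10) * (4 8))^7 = (0 4 2 3 11)(5 9 6 10 8)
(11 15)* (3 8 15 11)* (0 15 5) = (0 15 3 8 5) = [15, 1, 2, 8, 4, 0, 6, 7, 5, 9, 10, 11, 12, 13, 14, 3]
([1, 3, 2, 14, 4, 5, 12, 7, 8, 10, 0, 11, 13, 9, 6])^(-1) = (0 10 9 13 12 6 14 3 1)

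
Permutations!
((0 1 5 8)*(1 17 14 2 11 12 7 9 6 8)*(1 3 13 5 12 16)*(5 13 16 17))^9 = (0 8 6 9 7 12 1 16 3 5)(2 11 17 14)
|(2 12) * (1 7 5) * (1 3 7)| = 6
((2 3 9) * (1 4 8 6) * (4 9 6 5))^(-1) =(1 6 3 2 9)(4 5 8)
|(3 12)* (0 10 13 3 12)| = |(0 10 13 3)| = 4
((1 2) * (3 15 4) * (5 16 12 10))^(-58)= ((1 2)(3 15 4)(5 16 12 10))^(-58)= (3 4 15)(5 12)(10 16)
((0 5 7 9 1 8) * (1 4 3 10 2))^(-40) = (10)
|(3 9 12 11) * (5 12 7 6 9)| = 12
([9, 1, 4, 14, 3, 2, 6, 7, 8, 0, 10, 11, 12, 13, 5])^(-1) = (0 9)(2 5 14 3 4)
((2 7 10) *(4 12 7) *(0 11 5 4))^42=(0 5 12 10)(2 11 4 7)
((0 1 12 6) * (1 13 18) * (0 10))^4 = (0 12 13 6 18 10 1)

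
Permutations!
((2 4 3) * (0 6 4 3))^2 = (0 4 6)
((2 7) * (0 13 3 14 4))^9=((0 13 3 14 4)(2 7))^9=(0 4 14 3 13)(2 7)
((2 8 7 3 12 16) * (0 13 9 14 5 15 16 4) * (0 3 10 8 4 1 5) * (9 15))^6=(0 3)(1 15)(2 9)(4 14)(5 16)(12 13)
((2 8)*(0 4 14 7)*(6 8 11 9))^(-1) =(0 7 14 4)(2 8 6 9 11)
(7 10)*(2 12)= (2 12)(7 10)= [0, 1, 12, 3, 4, 5, 6, 10, 8, 9, 7, 11, 2]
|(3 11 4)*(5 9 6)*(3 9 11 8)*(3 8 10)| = 10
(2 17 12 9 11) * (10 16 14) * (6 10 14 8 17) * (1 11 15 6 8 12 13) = (1 11 2 8 17 13)(6 10 16 12 9 15) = [0, 11, 8, 3, 4, 5, 10, 7, 17, 15, 16, 2, 9, 1, 14, 6, 12, 13]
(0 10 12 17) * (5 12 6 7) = (0 10 6 7 5 12 17) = [10, 1, 2, 3, 4, 12, 7, 5, 8, 9, 6, 11, 17, 13, 14, 15, 16, 0]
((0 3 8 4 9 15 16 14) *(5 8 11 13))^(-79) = ((0 3 11 13 5 8 4 9 15 16 14))^(-79) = (0 16 9 8 13 3 14 15 4 5 11)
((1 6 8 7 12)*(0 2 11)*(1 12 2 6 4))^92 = (12)(0 8 2)(6 7 11)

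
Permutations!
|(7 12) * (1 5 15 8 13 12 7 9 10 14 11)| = |(1 5 15 8 13 12 9 10 14 11)| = 10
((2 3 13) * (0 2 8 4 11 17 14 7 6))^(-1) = ((0 2 3 13 8 4 11 17 14 7 6))^(-1) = (0 6 7 14 17 11 4 8 13 3 2)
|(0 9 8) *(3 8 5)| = |(0 9 5 3 8)| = 5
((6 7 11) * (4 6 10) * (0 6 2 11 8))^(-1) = ((0 6 7 8)(2 11 10 4))^(-1) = (0 8 7 6)(2 4 10 11)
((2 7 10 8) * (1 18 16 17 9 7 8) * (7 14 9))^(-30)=(18)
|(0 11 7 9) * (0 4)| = 5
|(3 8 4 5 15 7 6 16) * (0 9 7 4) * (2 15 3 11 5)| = |(0 9 7 6 16 11 5 3 8)(2 15 4)| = 9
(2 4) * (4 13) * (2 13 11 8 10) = (2 11 8 10)(4 13) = [0, 1, 11, 3, 13, 5, 6, 7, 10, 9, 2, 8, 12, 4]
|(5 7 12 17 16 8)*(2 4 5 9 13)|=10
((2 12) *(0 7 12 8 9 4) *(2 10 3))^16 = (0 9 2 10 7 4 8 3 12)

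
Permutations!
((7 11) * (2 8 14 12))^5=((2 8 14 12)(7 11))^5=(2 8 14 12)(7 11)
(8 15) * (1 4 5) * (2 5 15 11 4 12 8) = (1 12 8 11 4 15 2 5) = [0, 12, 5, 3, 15, 1, 6, 7, 11, 9, 10, 4, 8, 13, 14, 2]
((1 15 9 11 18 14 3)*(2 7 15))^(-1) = (1 3 14 18 11 9 15 7 2)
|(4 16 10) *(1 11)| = |(1 11)(4 16 10)| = 6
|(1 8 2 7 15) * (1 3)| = |(1 8 2 7 15 3)| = 6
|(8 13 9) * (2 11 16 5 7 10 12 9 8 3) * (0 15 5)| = |(0 15 5 7 10 12 9 3 2 11 16)(8 13)| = 22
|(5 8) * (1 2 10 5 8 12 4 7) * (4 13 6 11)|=10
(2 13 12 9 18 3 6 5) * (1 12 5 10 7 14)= (1 12 9 18 3 6 10 7 14)(2 13 5)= [0, 12, 13, 6, 4, 2, 10, 14, 8, 18, 7, 11, 9, 5, 1, 15, 16, 17, 3]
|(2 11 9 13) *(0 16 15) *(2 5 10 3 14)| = 24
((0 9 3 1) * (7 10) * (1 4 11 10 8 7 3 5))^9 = (0 9 5 1)(3 4 11 10)(7 8)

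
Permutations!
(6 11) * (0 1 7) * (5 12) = (0 1 7)(5 12)(6 11) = [1, 7, 2, 3, 4, 12, 11, 0, 8, 9, 10, 6, 5]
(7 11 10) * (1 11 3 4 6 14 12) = (1 11 10 7 3 4 6 14 12) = [0, 11, 2, 4, 6, 5, 14, 3, 8, 9, 7, 10, 1, 13, 12]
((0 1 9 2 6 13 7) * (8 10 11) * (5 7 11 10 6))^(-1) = (0 7 5 2 9 1)(6 8 11 13)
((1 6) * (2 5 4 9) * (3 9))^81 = ((1 6)(2 5 4 3 9))^81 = (1 6)(2 5 4 3 9)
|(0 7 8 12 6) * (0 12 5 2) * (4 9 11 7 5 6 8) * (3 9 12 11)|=6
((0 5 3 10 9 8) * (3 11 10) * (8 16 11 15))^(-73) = (0 8 15 5)(9 10 11 16)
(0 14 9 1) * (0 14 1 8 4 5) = (0 1 14 9 8 4 5) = [1, 14, 2, 3, 5, 0, 6, 7, 4, 8, 10, 11, 12, 13, 9]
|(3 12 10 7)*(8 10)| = |(3 12 8 10 7)| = 5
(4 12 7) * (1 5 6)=(1 5 6)(4 12 7)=[0, 5, 2, 3, 12, 6, 1, 4, 8, 9, 10, 11, 7]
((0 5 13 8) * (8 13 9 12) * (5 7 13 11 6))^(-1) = (0 8 12 9 5 6 11 13 7)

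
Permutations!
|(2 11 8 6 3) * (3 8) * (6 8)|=3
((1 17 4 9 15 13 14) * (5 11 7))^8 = ((1 17 4 9 15 13 14)(5 11 7))^8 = (1 17 4 9 15 13 14)(5 7 11)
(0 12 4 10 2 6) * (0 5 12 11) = (0 11)(2 6 5 12 4 10) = [11, 1, 6, 3, 10, 12, 5, 7, 8, 9, 2, 0, 4]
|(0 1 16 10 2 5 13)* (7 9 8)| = 21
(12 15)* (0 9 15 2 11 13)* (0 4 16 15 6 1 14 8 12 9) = [0, 14, 11, 3, 16, 5, 1, 7, 12, 6, 10, 13, 2, 4, 8, 9, 15] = (1 14 8 12 2 11 13 4 16 15 9 6)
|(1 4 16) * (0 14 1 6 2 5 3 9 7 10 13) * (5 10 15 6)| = 14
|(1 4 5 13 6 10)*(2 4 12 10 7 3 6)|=|(1 12 10)(2 4 5 13)(3 6 7)|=12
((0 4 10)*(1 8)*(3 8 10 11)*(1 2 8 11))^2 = (11)(0 1)(4 10)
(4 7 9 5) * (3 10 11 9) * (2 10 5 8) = (2 10 11 9 8)(3 5 4 7) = [0, 1, 10, 5, 7, 4, 6, 3, 2, 8, 11, 9]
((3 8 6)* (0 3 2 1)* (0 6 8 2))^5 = (8)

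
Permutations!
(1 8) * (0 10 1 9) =(0 10 1 8 9) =[10, 8, 2, 3, 4, 5, 6, 7, 9, 0, 1]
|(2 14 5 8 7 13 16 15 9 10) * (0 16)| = 11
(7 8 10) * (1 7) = (1 7 8 10) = [0, 7, 2, 3, 4, 5, 6, 8, 10, 9, 1]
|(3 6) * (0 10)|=|(0 10)(3 6)|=2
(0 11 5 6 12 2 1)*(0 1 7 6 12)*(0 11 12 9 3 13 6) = (0 12 2 7)(3 13 6 11 5 9) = [12, 1, 7, 13, 4, 9, 11, 0, 8, 3, 10, 5, 2, 6]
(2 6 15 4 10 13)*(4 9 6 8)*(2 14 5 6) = [0, 1, 8, 3, 10, 6, 15, 7, 4, 2, 13, 11, 12, 14, 5, 9] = (2 8 4 10 13 14 5 6 15 9)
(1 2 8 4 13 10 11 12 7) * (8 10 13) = (13)(1 2 10 11 12 7)(4 8) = [0, 2, 10, 3, 8, 5, 6, 1, 4, 9, 11, 12, 7, 13]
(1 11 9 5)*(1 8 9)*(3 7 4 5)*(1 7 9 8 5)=(1 11 7 4)(3 9)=[0, 11, 2, 9, 1, 5, 6, 4, 8, 3, 10, 7]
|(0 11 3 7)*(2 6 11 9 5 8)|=|(0 9 5 8 2 6 11 3 7)|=9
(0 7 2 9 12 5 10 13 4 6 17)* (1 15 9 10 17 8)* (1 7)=(0 1 15 9 12 5 17)(2 10 13 4 6 8 7)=[1, 15, 10, 3, 6, 17, 8, 2, 7, 12, 13, 11, 5, 4, 14, 9, 16, 0]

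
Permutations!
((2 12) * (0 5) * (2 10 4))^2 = ((0 5)(2 12 10 4))^2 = (2 10)(4 12)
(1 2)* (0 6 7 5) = (0 6 7 5)(1 2) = [6, 2, 1, 3, 4, 0, 7, 5]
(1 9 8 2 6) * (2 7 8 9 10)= (1 10 2 6)(7 8)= [0, 10, 6, 3, 4, 5, 1, 8, 7, 9, 2]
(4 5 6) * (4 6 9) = (4 5 9) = [0, 1, 2, 3, 5, 9, 6, 7, 8, 4]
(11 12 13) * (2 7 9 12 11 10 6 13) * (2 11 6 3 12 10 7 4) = (2 4)(3 12 11 6 13 7 9 10) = [0, 1, 4, 12, 2, 5, 13, 9, 8, 10, 3, 6, 11, 7]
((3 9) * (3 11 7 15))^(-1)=((3 9 11 7 15))^(-1)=(3 15 7 11 9)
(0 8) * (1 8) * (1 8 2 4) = (0 8)(1 2 4) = [8, 2, 4, 3, 1, 5, 6, 7, 0]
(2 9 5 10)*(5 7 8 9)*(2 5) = (5 10)(7 8 9) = [0, 1, 2, 3, 4, 10, 6, 8, 9, 7, 5]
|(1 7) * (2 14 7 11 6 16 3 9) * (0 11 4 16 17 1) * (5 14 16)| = 36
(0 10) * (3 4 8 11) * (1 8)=[10, 8, 2, 4, 1, 5, 6, 7, 11, 9, 0, 3]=(0 10)(1 8 11 3 4)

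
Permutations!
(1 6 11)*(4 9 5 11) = (1 6 4 9 5 11) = [0, 6, 2, 3, 9, 11, 4, 7, 8, 5, 10, 1]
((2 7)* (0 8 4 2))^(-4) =((0 8 4 2 7))^(-4) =(0 8 4 2 7)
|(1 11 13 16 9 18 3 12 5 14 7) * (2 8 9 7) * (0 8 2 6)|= |(0 8 9 18 3 12 5 14 6)(1 11 13 16 7)|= 45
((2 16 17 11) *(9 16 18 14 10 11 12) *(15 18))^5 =(2 11 10 14 18 15)(9 16 17 12)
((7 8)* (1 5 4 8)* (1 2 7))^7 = (1 8 4 5)(2 7)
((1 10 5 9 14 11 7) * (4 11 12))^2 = (1 5 14 4 7 10 9 12 11)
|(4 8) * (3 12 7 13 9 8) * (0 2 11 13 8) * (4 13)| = 10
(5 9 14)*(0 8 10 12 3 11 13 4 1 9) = (0 8 10 12 3 11 13 4 1 9 14 5) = [8, 9, 2, 11, 1, 0, 6, 7, 10, 14, 12, 13, 3, 4, 5]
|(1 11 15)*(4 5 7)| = |(1 11 15)(4 5 7)| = 3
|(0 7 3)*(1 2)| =6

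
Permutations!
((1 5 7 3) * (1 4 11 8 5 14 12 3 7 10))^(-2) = ((1 14 12 3 4 11 8 5 10))^(-2) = (1 5 11 3 14 10 8 4 12)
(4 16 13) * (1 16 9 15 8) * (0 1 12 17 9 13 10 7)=(0 1 16 10 7)(4 13)(8 12 17 9 15)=[1, 16, 2, 3, 13, 5, 6, 0, 12, 15, 7, 11, 17, 4, 14, 8, 10, 9]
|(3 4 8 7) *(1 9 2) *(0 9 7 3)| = 15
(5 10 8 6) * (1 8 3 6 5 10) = (1 8 5)(3 6 10) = [0, 8, 2, 6, 4, 1, 10, 7, 5, 9, 3]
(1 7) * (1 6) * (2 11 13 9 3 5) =(1 7 6)(2 11 13 9 3 5) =[0, 7, 11, 5, 4, 2, 1, 6, 8, 3, 10, 13, 12, 9]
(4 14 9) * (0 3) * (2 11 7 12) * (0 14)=(0 3 14 9 4)(2 11 7 12)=[3, 1, 11, 14, 0, 5, 6, 12, 8, 4, 10, 7, 2, 13, 9]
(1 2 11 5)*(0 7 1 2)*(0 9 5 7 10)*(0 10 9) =(0 9 5 2 11 7 1) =[9, 0, 11, 3, 4, 2, 6, 1, 8, 5, 10, 7]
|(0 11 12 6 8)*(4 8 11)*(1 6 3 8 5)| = 9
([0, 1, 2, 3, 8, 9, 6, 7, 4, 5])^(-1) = (4 8)(5 9)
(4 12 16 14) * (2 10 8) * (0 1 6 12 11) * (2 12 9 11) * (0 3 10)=(0 1 6 9 11 3 10 8 12 16 14 4 2)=[1, 6, 0, 10, 2, 5, 9, 7, 12, 11, 8, 3, 16, 13, 4, 15, 14]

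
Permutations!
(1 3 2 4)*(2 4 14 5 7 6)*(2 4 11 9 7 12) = [0, 3, 14, 11, 1, 12, 4, 6, 8, 7, 10, 9, 2, 13, 5] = (1 3 11 9 7 6 4)(2 14 5 12)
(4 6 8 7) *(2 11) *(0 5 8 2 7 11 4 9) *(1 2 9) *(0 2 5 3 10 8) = [3, 5, 4, 10, 6, 0, 9, 1, 11, 2, 8, 7] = (0 3 10 8 11 7 1 5)(2 4 6 9)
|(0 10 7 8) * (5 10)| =|(0 5 10 7 8)| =5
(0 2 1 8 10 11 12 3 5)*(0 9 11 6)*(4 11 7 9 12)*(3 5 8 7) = (0 2 1 7 9 3 8 10 6)(4 11)(5 12) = [2, 7, 1, 8, 11, 12, 0, 9, 10, 3, 6, 4, 5]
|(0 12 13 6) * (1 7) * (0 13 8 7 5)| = |(0 12 8 7 1 5)(6 13)| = 6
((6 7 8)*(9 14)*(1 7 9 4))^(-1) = (1 4 14 9 6 8 7)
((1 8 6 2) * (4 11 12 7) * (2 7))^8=(12)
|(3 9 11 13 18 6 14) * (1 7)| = 14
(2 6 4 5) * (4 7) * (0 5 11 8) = (0 5 2 6 7 4 11 8) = [5, 1, 6, 3, 11, 2, 7, 4, 0, 9, 10, 8]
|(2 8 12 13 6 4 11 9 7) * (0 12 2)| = |(0 12 13 6 4 11 9 7)(2 8)| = 8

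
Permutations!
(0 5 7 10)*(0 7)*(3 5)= [3, 1, 2, 5, 4, 0, 6, 10, 8, 9, 7]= (0 3 5)(7 10)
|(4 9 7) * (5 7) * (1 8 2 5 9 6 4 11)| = |(1 8 2 5 7 11)(4 6)| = 6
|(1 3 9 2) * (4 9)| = |(1 3 4 9 2)| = 5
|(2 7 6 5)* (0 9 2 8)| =|(0 9 2 7 6 5 8)| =7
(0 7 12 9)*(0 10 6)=[7, 1, 2, 3, 4, 5, 0, 12, 8, 10, 6, 11, 9]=(0 7 12 9 10 6)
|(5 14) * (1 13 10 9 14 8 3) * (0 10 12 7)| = 11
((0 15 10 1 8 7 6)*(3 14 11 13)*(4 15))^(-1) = (0 6 7 8 1 10 15 4)(3 13 11 14)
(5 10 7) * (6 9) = (5 10 7)(6 9) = [0, 1, 2, 3, 4, 10, 9, 5, 8, 6, 7]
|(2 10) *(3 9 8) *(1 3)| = |(1 3 9 8)(2 10)| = 4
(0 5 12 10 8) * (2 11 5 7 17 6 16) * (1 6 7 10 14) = (0 10 8)(1 6 16 2 11 5 12 14)(7 17) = [10, 6, 11, 3, 4, 12, 16, 17, 0, 9, 8, 5, 14, 13, 1, 15, 2, 7]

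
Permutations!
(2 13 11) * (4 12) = (2 13 11)(4 12) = [0, 1, 13, 3, 12, 5, 6, 7, 8, 9, 10, 2, 4, 11]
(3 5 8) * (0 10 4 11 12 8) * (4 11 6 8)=(0 10 11 12 4 6 8 3 5)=[10, 1, 2, 5, 6, 0, 8, 7, 3, 9, 11, 12, 4]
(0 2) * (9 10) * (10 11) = [2, 1, 0, 3, 4, 5, 6, 7, 8, 11, 9, 10] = (0 2)(9 11 10)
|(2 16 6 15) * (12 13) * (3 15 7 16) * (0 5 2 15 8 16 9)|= 18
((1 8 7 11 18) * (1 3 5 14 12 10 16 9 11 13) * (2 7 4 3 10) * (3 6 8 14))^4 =(1 7 12)(2 14 13)(4 6 8)(9 16 10 18 11) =((1 14 12 2 7 13)(3 5)(4 6 8)(9 11 18 10 16))^4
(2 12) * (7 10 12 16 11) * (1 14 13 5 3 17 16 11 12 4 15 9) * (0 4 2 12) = (0 4 15 9 1 14 13 5 3 17 16)(2 11 7 10) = [4, 14, 11, 17, 15, 3, 6, 10, 8, 1, 2, 7, 12, 5, 13, 9, 0, 16]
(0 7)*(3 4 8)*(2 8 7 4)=(0 4 7)(2 8 3)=[4, 1, 8, 2, 7, 5, 6, 0, 3]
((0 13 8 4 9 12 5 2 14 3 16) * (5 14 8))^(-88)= (16)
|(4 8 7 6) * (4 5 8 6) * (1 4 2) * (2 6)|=12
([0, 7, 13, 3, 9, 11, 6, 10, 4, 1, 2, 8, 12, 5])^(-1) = [0, 9, 10, 3, 8, 13, 6, 1, 11, 4, 7, 5, 12, 2]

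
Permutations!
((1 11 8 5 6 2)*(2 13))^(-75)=((1 11 8 5 6 13 2))^(-75)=(1 8 6 2 11 5 13)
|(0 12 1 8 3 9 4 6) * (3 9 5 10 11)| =|(0 12 1 8 9 4 6)(3 5 10 11)| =28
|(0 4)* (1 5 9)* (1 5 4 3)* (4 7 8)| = |(0 3 1 7 8 4)(5 9)| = 6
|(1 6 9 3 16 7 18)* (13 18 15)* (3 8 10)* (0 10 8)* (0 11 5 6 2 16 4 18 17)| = 12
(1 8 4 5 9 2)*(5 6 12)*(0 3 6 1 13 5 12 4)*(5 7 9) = (0 3 6 4 1 8)(2 13 7 9) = [3, 8, 13, 6, 1, 5, 4, 9, 0, 2, 10, 11, 12, 7]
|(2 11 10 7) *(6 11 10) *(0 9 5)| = 6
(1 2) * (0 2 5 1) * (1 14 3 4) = (0 2)(1 5 14 3 4) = [2, 5, 0, 4, 1, 14, 6, 7, 8, 9, 10, 11, 12, 13, 3]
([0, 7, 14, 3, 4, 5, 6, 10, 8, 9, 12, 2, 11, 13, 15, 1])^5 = (1 2 10 15 11 7 14 12)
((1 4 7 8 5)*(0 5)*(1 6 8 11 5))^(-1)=((0 1 4 7 11 5 6 8))^(-1)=(0 8 6 5 11 7 4 1)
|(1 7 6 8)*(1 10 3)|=6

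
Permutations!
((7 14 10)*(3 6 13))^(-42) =(14)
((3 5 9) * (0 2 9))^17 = (0 9 5 2 3)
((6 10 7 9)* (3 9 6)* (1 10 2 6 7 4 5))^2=(1 4)(5 10)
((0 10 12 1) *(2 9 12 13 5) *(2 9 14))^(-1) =(0 1 12 9 5 13 10)(2 14)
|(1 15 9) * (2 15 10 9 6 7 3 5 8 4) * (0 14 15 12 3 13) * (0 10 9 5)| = |(0 14 15 6 7 13 10 5 8 4 2 12 3)(1 9)| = 26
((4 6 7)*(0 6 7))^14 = (7)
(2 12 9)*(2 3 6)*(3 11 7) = (2 12 9 11 7 3 6) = [0, 1, 12, 6, 4, 5, 2, 3, 8, 11, 10, 7, 9]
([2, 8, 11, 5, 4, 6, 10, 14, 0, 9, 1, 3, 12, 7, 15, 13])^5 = (0 6 2 10 11 1 3 8 5)(7 14 15 13)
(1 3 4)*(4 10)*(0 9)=(0 9)(1 3 10 4)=[9, 3, 2, 10, 1, 5, 6, 7, 8, 0, 4]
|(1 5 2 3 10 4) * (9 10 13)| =8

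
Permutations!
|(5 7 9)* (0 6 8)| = |(0 6 8)(5 7 9)| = 3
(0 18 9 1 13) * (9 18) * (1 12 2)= (18)(0 9 12 2 1 13)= [9, 13, 1, 3, 4, 5, 6, 7, 8, 12, 10, 11, 2, 0, 14, 15, 16, 17, 18]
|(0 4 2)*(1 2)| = |(0 4 1 2)| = 4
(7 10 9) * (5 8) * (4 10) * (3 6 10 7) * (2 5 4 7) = (2 5 8 4)(3 6 10 9) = [0, 1, 5, 6, 2, 8, 10, 7, 4, 3, 9]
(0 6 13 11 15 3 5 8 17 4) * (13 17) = [6, 1, 2, 5, 0, 8, 17, 7, 13, 9, 10, 15, 12, 11, 14, 3, 16, 4] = (0 6 17 4)(3 5 8 13 11 15)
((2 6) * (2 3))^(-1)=((2 6 3))^(-1)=(2 3 6)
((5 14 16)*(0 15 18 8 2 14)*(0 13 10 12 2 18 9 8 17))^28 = ((0 15 9 8 18 17)(2 14 16 5 13 10 12))^28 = (0 18 9)(8 15 17)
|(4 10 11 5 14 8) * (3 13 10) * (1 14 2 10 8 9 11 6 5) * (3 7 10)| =|(1 14 9 11)(2 3 13 8 4 7 10 6 5)| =36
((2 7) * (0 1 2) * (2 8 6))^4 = ((0 1 8 6 2 7))^4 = (0 2 8)(1 7 6)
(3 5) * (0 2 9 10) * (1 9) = (0 2 1 9 10)(3 5) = [2, 9, 1, 5, 4, 3, 6, 7, 8, 10, 0]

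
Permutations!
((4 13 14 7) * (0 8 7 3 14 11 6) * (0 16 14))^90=((0 8 7 4 13 11 6 16 14 3))^90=(16)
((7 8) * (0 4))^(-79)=((0 4)(7 8))^(-79)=(0 4)(7 8)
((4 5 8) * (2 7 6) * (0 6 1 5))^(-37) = ((0 6 2 7 1 5 8 4))^(-37) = (0 7 8 6 1 4 2 5)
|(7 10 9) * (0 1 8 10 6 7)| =|(0 1 8 10 9)(6 7)| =10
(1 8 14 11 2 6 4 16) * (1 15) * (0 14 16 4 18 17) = [14, 8, 6, 3, 4, 5, 18, 7, 16, 9, 10, 2, 12, 13, 11, 1, 15, 0, 17] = (0 14 11 2 6 18 17)(1 8 16 15)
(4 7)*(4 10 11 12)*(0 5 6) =(0 5 6)(4 7 10 11 12) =[5, 1, 2, 3, 7, 6, 0, 10, 8, 9, 11, 12, 4]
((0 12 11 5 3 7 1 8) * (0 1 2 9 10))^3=(0 5 2)(1 8)(3 9 12)(7 10 11)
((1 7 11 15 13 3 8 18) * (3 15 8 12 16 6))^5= (18)(3 12 16 6)(13 15)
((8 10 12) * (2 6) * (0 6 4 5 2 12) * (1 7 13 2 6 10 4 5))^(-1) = (0 10)(1 4 8 12 6 5 2 13 7)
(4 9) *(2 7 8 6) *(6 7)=(2 6)(4 9)(7 8)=[0, 1, 6, 3, 9, 5, 2, 8, 7, 4]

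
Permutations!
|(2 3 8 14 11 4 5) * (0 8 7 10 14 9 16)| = 8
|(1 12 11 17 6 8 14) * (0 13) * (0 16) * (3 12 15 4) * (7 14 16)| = 14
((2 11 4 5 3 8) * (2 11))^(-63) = ((3 8 11 4 5))^(-63) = (3 11 5 8 4)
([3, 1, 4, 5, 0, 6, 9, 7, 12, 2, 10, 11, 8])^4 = (12)(0 9 3 2 5 4 6)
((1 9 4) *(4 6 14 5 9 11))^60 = ((1 11 4)(5 9 6 14))^60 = (14)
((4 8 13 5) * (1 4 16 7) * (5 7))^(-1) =((1 4 8 13 7)(5 16))^(-1) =(1 7 13 8 4)(5 16)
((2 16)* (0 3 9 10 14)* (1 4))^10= (16)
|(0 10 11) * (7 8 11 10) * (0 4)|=|(0 7 8 11 4)|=5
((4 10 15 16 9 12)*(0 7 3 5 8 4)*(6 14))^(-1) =((0 7 3 5 8 4 10 15 16 9 12)(6 14))^(-1) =(0 12 9 16 15 10 4 8 5 3 7)(6 14)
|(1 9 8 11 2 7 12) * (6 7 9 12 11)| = |(1 12)(2 9 8 6 7 11)| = 6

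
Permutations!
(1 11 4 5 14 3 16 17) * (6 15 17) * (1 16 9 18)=[0, 11, 2, 9, 5, 14, 15, 7, 8, 18, 10, 4, 12, 13, 3, 17, 6, 16, 1]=(1 11 4 5 14 3 9 18)(6 15 17 16)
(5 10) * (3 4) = (3 4)(5 10) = [0, 1, 2, 4, 3, 10, 6, 7, 8, 9, 5]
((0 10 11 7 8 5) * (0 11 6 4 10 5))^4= (0 8 7 11 5)(4 10 6)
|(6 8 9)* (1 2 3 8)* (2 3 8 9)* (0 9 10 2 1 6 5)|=15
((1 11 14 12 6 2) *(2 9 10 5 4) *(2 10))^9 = (1 14 6 2 11 12 9)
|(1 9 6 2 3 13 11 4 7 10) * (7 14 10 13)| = 11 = |(1 9 6 2 3 7 13 11 4 14 10)|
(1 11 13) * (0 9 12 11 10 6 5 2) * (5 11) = (0 9 12 5 2)(1 10 6 11 13) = [9, 10, 0, 3, 4, 2, 11, 7, 8, 12, 6, 13, 5, 1]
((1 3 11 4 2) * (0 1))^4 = (0 4 3)(1 2 11)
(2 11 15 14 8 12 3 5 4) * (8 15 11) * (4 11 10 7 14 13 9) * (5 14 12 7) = (2 8 7 12 3 14 15 13 9 4)(5 11 10) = [0, 1, 8, 14, 2, 11, 6, 12, 7, 4, 5, 10, 3, 9, 15, 13]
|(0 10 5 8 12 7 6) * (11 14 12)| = 9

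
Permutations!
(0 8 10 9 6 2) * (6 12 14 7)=(0 8 10 9 12 14 7 6 2)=[8, 1, 0, 3, 4, 5, 2, 6, 10, 12, 9, 11, 14, 13, 7]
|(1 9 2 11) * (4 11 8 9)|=3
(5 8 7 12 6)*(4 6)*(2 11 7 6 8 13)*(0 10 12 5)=(0 10 12 4 8 6)(2 11 7 5 13)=[10, 1, 11, 3, 8, 13, 0, 5, 6, 9, 12, 7, 4, 2]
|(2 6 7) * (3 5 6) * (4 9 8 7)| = 8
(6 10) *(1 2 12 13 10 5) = (1 2 12 13 10 6 5) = [0, 2, 12, 3, 4, 1, 5, 7, 8, 9, 6, 11, 13, 10]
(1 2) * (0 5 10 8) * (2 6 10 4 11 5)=[2, 6, 1, 3, 11, 4, 10, 7, 0, 9, 8, 5]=(0 2 1 6 10 8)(4 11 5)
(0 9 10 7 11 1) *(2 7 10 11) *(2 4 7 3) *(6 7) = [9, 0, 3, 2, 6, 5, 7, 4, 8, 11, 10, 1] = (0 9 11 1)(2 3)(4 6 7)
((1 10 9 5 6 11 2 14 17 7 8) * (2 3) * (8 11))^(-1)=((1 10 9 5 6 8)(2 14 17 7 11 3))^(-1)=(1 8 6 5 9 10)(2 3 11 7 17 14)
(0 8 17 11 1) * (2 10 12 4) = (0 8 17 11 1)(2 10 12 4) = [8, 0, 10, 3, 2, 5, 6, 7, 17, 9, 12, 1, 4, 13, 14, 15, 16, 11]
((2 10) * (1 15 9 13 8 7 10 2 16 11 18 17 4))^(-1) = (1 4 17 18 11 16 10 7 8 13 9 15)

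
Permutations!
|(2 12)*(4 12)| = |(2 4 12)| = 3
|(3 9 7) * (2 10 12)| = |(2 10 12)(3 9 7)| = 3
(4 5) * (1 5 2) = (1 5 4 2) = [0, 5, 1, 3, 2, 4]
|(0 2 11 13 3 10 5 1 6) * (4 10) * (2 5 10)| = 20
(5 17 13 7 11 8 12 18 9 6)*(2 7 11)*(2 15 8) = (2 7 15 8 12 18 9 6 5 17 13 11) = [0, 1, 7, 3, 4, 17, 5, 15, 12, 6, 10, 2, 18, 11, 14, 8, 16, 13, 9]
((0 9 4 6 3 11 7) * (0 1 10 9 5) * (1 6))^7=((0 5)(1 10 9 4)(3 11 7 6))^7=(0 5)(1 4 9 10)(3 6 7 11)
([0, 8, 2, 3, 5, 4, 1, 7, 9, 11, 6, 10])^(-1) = [0, 6, 2, 3, 5, 4, 10, 7, 1, 8, 11, 9]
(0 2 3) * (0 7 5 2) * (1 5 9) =(1 5 2 3 7 9) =[0, 5, 3, 7, 4, 2, 6, 9, 8, 1]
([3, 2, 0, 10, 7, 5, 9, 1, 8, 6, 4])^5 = (0 1 4 3 2 7 10)(6 9)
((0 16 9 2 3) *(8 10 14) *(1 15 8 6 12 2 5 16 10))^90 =((0 10 14 6 12 2 3)(1 15 8)(5 16 9))^90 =(16)(0 3 2 12 6 14 10)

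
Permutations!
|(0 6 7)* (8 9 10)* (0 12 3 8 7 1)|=|(0 6 1)(3 8 9 10 7 12)|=6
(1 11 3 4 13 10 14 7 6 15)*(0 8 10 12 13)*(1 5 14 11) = (0 8 10 11 3 4)(5 14 7 6 15)(12 13) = [8, 1, 2, 4, 0, 14, 15, 6, 10, 9, 11, 3, 13, 12, 7, 5]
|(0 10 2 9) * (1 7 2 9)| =3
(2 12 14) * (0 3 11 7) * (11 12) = (0 3 12 14 2 11 7) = [3, 1, 11, 12, 4, 5, 6, 0, 8, 9, 10, 7, 14, 13, 2]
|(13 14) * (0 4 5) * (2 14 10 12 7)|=6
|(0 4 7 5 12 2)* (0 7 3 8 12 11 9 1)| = |(0 4 3 8 12 2 7 5 11 9 1)| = 11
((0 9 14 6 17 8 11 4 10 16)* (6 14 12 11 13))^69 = ((0 9 12 11 4 10 16)(6 17 8 13))^69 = (0 16 10 4 11 12 9)(6 17 8 13)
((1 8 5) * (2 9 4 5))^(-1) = ((1 8 2 9 4 5))^(-1) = (1 5 4 9 2 8)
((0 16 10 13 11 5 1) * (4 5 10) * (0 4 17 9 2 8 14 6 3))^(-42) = (0 9 14)(2 6 16)(3 17 8)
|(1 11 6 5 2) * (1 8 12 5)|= |(1 11 6)(2 8 12 5)|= 12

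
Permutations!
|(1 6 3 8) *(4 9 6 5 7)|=|(1 5 7 4 9 6 3 8)|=8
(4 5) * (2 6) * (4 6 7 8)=[0, 1, 7, 3, 5, 6, 2, 8, 4]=(2 7 8 4 5 6)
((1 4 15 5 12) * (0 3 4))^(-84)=((0 3 4 15 5 12 1))^(-84)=(15)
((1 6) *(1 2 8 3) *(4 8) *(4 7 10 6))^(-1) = ((1 4 8 3)(2 7 10 6))^(-1) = (1 3 8 4)(2 6 10 7)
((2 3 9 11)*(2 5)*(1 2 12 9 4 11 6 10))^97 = ((1 2 3 4 11 5 12 9 6 10))^97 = (1 9 11 2 6 5 3 10 12 4)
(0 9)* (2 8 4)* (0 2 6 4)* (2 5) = (0 9 5 2 8)(4 6) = [9, 1, 8, 3, 6, 2, 4, 7, 0, 5]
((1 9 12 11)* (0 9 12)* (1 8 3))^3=((0 9)(1 12 11 8 3))^3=(0 9)(1 8 12 3 11)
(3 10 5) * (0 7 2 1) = (0 7 2 1)(3 10 5) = [7, 0, 1, 10, 4, 3, 6, 2, 8, 9, 5]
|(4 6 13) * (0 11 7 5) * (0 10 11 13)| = 4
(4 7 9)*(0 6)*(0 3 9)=(0 6 3 9 4 7)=[6, 1, 2, 9, 7, 5, 3, 0, 8, 4]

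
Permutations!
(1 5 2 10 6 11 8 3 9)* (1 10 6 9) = (1 5 2 6 11 8 3)(9 10) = [0, 5, 6, 1, 4, 2, 11, 7, 3, 10, 9, 8]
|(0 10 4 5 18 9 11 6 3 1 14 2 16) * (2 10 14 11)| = |(0 14 10 4 5 18 9 2 16)(1 11 6 3)| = 36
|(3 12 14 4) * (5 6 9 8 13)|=20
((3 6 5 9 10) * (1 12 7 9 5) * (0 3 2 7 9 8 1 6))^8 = (1 12 9 10 2 7 8)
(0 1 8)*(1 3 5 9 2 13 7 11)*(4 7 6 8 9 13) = (0 3 5 13 6 8)(1 9 2 4 7 11) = [3, 9, 4, 5, 7, 13, 8, 11, 0, 2, 10, 1, 12, 6]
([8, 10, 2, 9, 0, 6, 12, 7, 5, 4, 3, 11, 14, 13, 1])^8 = [3, 6, 2, 14, 10, 4, 0, 7, 9, 1, 12, 11, 8, 13, 5]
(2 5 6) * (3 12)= (2 5 6)(3 12)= [0, 1, 5, 12, 4, 6, 2, 7, 8, 9, 10, 11, 3]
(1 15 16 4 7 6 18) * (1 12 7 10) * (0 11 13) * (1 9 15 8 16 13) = (0 11 1 8 16 4 10 9 15 13)(6 18 12 7) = [11, 8, 2, 3, 10, 5, 18, 6, 16, 15, 9, 1, 7, 0, 14, 13, 4, 17, 12]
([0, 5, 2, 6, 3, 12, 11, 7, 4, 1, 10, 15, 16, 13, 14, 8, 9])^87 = (1 12 9 5 16)(3 15)(4 11)(6 8)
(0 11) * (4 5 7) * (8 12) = [11, 1, 2, 3, 5, 7, 6, 4, 12, 9, 10, 0, 8] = (0 11)(4 5 7)(8 12)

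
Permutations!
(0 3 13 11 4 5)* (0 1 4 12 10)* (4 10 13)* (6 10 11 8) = [3, 11, 2, 4, 5, 1, 10, 7, 6, 9, 0, 12, 13, 8] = (0 3 4 5 1 11 12 13 8 6 10)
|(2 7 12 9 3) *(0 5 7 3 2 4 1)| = |(0 5 7 12 9 2 3 4 1)| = 9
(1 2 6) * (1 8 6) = (1 2)(6 8) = [0, 2, 1, 3, 4, 5, 8, 7, 6]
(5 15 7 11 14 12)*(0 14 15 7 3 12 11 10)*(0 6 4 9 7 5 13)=(0 14 11 15 3 12 13)(4 9 7 10 6)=[14, 1, 2, 12, 9, 5, 4, 10, 8, 7, 6, 15, 13, 0, 11, 3]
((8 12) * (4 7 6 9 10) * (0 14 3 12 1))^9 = (0 12)(1 3)(4 10 9 6 7)(8 14)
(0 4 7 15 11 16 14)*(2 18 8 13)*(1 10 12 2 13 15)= (0 4 7 1 10 12 2 18 8 15 11 16 14)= [4, 10, 18, 3, 7, 5, 6, 1, 15, 9, 12, 16, 2, 13, 0, 11, 14, 17, 8]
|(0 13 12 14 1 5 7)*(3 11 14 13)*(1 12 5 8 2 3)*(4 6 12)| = |(0 1 8 2 3 11 14 4 6 12 13 5 7)| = 13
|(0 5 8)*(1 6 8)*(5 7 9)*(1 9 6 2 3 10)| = 4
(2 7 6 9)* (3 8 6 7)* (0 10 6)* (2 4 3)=(0 10 6 9 4 3 8)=[10, 1, 2, 8, 3, 5, 9, 7, 0, 4, 6]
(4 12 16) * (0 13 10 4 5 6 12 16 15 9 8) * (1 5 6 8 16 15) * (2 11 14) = [13, 5, 11, 3, 15, 8, 12, 7, 0, 16, 4, 14, 1, 10, 2, 9, 6] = (0 13 10 4 15 9 16 6 12 1 5 8)(2 11 14)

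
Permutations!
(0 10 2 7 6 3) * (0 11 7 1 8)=(0 10 2 1 8)(3 11 7 6)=[10, 8, 1, 11, 4, 5, 3, 6, 0, 9, 2, 7]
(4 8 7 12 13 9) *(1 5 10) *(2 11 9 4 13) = (1 5 10)(2 11 9 13 4 8 7 12) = [0, 5, 11, 3, 8, 10, 6, 12, 7, 13, 1, 9, 2, 4]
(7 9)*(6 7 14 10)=(6 7 9 14 10)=[0, 1, 2, 3, 4, 5, 7, 9, 8, 14, 6, 11, 12, 13, 10]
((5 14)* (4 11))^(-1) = (4 11)(5 14)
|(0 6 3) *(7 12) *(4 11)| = |(0 6 3)(4 11)(7 12)| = 6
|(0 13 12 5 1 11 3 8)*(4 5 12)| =8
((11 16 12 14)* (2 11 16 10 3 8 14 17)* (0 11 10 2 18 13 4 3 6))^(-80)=((0 11 2 10 6)(3 8 14 16 12 17 18 13 4))^(-80)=(3 8 14 16 12 17 18 13 4)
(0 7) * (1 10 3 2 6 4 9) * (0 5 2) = (0 7 5 2 6 4 9 1 10 3) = [7, 10, 6, 0, 9, 2, 4, 5, 8, 1, 3]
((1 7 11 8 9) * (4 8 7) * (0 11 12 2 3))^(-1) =((0 11 7 12 2 3)(1 4 8 9))^(-1) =(0 3 2 12 7 11)(1 9 8 4)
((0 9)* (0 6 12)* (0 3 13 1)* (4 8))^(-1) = (0 1 13 3 12 6 9)(4 8)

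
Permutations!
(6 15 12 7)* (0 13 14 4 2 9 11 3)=(0 13 14 4 2 9 11 3)(6 15 12 7)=[13, 1, 9, 0, 2, 5, 15, 6, 8, 11, 10, 3, 7, 14, 4, 12]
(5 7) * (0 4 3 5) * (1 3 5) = (0 4 5 7)(1 3) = [4, 3, 2, 1, 5, 7, 6, 0]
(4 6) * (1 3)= [0, 3, 2, 1, 6, 5, 4]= (1 3)(4 6)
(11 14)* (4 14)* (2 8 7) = [0, 1, 8, 3, 14, 5, 6, 2, 7, 9, 10, 4, 12, 13, 11] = (2 8 7)(4 14 11)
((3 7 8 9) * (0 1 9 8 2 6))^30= (0 9 7 6 1 3 2)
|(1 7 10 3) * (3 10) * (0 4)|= 6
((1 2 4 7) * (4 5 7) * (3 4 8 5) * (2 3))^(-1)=((1 3 4 8 5 7))^(-1)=(1 7 5 8 4 3)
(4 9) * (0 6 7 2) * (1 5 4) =(0 6 7 2)(1 5 4 9) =[6, 5, 0, 3, 9, 4, 7, 2, 8, 1]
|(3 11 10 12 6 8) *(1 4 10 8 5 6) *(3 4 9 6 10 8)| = |(1 9 6 5 10 12)(3 11)(4 8)| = 6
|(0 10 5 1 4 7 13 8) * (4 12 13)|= 14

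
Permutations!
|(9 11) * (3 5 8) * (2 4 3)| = |(2 4 3 5 8)(9 11)| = 10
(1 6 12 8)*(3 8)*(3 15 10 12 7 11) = [0, 6, 2, 8, 4, 5, 7, 11, 1, 9, 12, 3, 15, 13, 14, 10] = (1 6 7 11 3 8)(10 12 15)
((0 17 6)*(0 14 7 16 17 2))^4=(6 17 16 7 14)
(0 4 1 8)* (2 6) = (0 4 1 8)(2 6) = [4, 8, 6, 3, 1, 5, 2, 7, 0]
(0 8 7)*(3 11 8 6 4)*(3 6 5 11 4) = [5, 1, 2, 4, 6, 11, 3, 0, 7, 9, 10, 8] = (0 5 11 8 7)(3 4 6)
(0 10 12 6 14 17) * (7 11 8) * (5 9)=(0 10 12 6 14 17)(5 9)(7 11 8)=[10, 1, 2, 3, 4, 9, 14, 11, 7, 5, 12, 8, 6, 13, 17, 15, 16, 0]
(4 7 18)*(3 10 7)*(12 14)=(3 10 7 18 4)(12 14)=[0, 1, 2, 10, 3, 5, 6, 18, 8, 9, 7, 11, 14, 13, 12, 15, 16, 17, 4]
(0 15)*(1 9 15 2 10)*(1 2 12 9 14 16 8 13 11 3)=(0 12 9 15)(1 14 16 8 13 11 3)(2 10)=[12, 14, 10, 1, 4, 5, 6, 7, 13, 15, 2, 3, 9, 11, 16, 0, 8]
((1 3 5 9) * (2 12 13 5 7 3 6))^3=(1 12 9 2 5 6 13)(3 7)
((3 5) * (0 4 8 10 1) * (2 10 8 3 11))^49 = (0 4 3 5 11 2 10 1)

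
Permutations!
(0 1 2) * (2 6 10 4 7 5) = (0 1 6 10 4 7 5 2) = [1, 6, 0, 3, 7, 2, 10, 5, 8, 9, 4]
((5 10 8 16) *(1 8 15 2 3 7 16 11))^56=((1 8 11)(2 3 7 16 5 10 15))^56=(16)(1 11 8)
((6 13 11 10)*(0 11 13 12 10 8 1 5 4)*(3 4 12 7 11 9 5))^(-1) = (13)(0 4 3 1 8 11 7 6 10 12 5 9)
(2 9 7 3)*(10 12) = [0, 1, 9, 2, 4, 5, 6, 3, 8, 7, 12, 11, 10] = (2 9 7 3)(10 12)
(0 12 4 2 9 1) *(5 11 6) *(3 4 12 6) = (12)(0 6 5 11 3 4 2 9 1) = [6, 0, 9, 4, 2, 11, 5, 7, 8, 1, 10, 3, 12]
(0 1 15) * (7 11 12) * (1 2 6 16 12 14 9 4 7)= [2, 15, 6, 3, 7, 5, 16, 11, 8, 4, 10, 14, 1, 13, 9, 0, 12]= (0 2 6 16 12 1 15)(4 7 11 14 9)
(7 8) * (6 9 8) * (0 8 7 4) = [8, 1, 2, 3, 0, 5, 9, 6, 4, 7] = (0 8 4)(6 9 7)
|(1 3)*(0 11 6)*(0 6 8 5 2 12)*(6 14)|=|(0 11 8 5 2 12)(1 3)(6 14)|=6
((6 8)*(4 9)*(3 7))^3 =(3 7)(4 9)(6 8)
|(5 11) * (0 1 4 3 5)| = |(0 1 4 3 5 11)| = 6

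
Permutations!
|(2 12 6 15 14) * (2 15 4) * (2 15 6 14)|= |(2 12 14 6 4 15)|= 6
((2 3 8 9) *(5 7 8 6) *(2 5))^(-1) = ((2 3 6)(5 7 8 9))^(-1) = (2 6 3)(5 9 8 7)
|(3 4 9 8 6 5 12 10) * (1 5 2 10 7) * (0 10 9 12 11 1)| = 12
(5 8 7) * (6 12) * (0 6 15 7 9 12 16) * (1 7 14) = (0 6 16)(1 7 5 8 9 12 15 14) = [6, 7, 2, 3, 4, 8, 16, 5, 9, 12, 10, 11, 15, 13, 1, 14, 0]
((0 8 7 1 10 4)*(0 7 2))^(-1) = ((0 8 2)(1 10 4 7))^(-1) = (0 2 8)(1 7 4 10)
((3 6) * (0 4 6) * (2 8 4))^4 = (0 6 8)(2 3 4)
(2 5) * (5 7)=(2 7 5)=[0, 1, 7, 3, 4, 2, 6, 5]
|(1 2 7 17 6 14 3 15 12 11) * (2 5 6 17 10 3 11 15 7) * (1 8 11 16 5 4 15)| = 12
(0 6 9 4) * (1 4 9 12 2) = (0 6 12 2 1 4) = [6, 4, 1, 3, 0, 5, 12, 7, 8, 9, 10, 11, 2]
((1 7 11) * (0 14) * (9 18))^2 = ((0 14)(1 7 11)(9 18))^2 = (18)(1 11 7)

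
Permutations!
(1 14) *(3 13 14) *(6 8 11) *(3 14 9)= (1 14)(3 13 9)(6 8 11)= [0, 14, 2, 13, 4, 5, 8, 7, 11, 3, 10, 6, 12, 9, 1]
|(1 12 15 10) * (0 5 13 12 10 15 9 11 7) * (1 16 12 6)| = |(0 5 13 6 1 10 16 12 9 11 7)| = 11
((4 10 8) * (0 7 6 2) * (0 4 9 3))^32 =(0 10 7 8 6 9 2 3 4)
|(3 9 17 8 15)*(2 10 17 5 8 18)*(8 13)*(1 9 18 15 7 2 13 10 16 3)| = |(1 9 5 10 17 15)(2 16 3 18 13 8 7)| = 42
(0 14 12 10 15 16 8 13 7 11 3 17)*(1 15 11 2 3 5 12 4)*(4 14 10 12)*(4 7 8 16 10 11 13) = [11, 15, 3, 17, 1, 7, 6, 2, 4, 9, 13, 5, 12, 8, 14, 10, 16, 0] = (0 11 5 7 2 3 17)(1 15 10 13 8 4)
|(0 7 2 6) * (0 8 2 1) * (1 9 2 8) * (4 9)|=|(0 7 4 9 2 6 1)|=7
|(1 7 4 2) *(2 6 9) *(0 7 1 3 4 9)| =|(0 7 9 2 3 4 6)| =7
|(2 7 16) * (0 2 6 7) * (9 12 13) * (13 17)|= 12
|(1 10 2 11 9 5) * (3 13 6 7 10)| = 10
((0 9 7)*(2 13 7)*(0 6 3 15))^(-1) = ((0 9 2 13 7 6 3 15))^(-1) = (0 15 3 6 7 13 2 9)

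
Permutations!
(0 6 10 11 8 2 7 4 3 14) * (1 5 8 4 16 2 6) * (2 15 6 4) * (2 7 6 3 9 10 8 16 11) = (0 1 5 16 15 3 14)(2 6 8 4 9 10)(7 11) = [1, 5, 6, 14, 9, 16, 8, 11, 4, 10, 2, 7, 12, 13, 0, 3, 15]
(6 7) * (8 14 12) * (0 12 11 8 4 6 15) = (0 12 4 6 7 15)(8 14 11) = [12, 1, 2, 3, 6, 5, 7, 15, 14, 9, 10, 8, 4, 13, 11, 0]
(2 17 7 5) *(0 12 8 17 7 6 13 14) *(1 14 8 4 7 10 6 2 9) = (0 12 4 7 5 9 1 14)(2 10 6 13 8 17) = [12, 14, 10, 3, 7, 9, 13, 5, 17, 1, 6, 11, 4, 8, 0, 15, 16, 2]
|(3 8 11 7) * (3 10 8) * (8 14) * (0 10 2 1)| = |(0 10 14 8 11 7 2 1)| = 8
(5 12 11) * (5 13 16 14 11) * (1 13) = (1 13 16 14 11)(5 12) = [0, 13, 2, 3, 4, 12, 6, 7, 8, 9, 10, 1, 5, 16, 11, 15, 14]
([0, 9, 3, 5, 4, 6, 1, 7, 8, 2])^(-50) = (1 5 2)(3 9 6)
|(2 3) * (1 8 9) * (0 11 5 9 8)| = 10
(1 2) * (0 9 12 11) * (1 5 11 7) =(0 9 12 7 1 2 5 11) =[9, 2, 5, 3, 4, 11, 6, 1, 8, 12, 10, 0, 7]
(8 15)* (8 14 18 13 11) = [0, 1, 2, 3, 4, 5, 6, 7, 15, 9, 10, 8, 12, 11, 18, 14, 16, 17, 13] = (8 15 14 18 13 11)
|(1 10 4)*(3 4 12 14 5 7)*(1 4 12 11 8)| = |(1 10 11 8)(3 12 14 5 7)| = 20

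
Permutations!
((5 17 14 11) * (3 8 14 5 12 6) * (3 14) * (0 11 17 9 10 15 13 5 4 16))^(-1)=((0 11 12 6 14 17 4 16)(3 8)(5 9 10 15 13))^(-1)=(0 16 4 17 14 6 12 11)(3 8)(5 13 15 10 9)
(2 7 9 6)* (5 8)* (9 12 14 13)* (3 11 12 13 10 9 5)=(2 7 13 5 8 3 11 12 14 10 9 6)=[0, 1, 7, 11, 4, 8, 2, 13, 3, 6, 9, 12, 14, 5, 10]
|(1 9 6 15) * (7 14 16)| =|(1 9 6 15)(7 14 16)| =12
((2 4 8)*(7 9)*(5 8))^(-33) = (2 8 5 4)(7 9)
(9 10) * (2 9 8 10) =(2 9)(8 10) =[0, 1, 9, 3, 4, 5, 6, 7, 10, 2, 8]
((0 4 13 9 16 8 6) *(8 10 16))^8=(16)(0 13 8)(4 9 6)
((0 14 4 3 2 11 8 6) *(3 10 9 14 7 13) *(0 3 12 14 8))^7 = ((0 7 13 12 14 4 10 9 8 6 3 2 11))^7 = (0 9 7 8 13 6 12 3 14 2 4 11 10)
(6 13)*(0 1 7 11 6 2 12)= [1, 7, 12, 3, 4, 5, 13, 11, 8, 9, 10, 6, 0, 2]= (0 1 7 11 6 13 2 12)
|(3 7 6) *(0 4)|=|(0 4)(3 7 6)|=6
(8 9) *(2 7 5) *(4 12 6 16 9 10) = (2 7 5)(4 12 6 16 9 8 10) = [0, 1, 7, 3, 12, 2, 16, 5, 10, 8, 4, 11, 6, 13, 14, 15, 9]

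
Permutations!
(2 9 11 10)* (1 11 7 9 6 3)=(1 11 10 2 6 3)(7 9)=[0, 11, 6, 1, 4, 5, 3, 9, 8, 7, 2, 10]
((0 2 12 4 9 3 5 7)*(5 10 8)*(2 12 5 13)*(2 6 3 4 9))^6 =(0 7 5 2 4 9 12)(3 10 8 13 6)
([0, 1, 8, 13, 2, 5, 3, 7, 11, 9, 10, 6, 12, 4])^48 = [0, 1, 4, 6, 13, 5, 11, 7, 2, 9, 10, 8, 12, 3]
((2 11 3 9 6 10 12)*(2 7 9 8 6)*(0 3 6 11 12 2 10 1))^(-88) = ((0 3 8 11 6 1)(2 12 7 9 10))^(-88) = (0 8 6)(1 3 11)(2 7 10 12 9)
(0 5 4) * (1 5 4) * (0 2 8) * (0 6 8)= [4, 5, 0, 3, 2, 1, 8, 7, 6]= (0 4 2)(1 5)(6 8)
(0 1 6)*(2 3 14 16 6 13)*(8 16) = [1, 13, 3, 14, 4, 5, 0, 7, 16, 9, 10, 11, 12, 2, 8, 15, 6] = (0 1 13 2 3 14 8 16 6)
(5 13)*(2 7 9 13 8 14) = (2 7 9 13 5 8 14) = [0, 1, 7, 3, 4, 8, 6, 9, 14, 13, 10, 11, 12, 5, 2]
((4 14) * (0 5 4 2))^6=(0 5 4 14 2)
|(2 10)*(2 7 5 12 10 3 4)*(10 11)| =|(2 3 4)(5 12 11 10 7)| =15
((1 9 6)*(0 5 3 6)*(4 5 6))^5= (0 6 1 9)(3 5 4)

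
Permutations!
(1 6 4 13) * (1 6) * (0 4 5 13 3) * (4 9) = (0 9 4 3)(5 13 6) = [9, 1, 2, 0, 3, 13, 5, 7, 8, 4, 10, 11, 12, 6]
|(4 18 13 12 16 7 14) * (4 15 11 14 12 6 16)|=|(4 18 13 6 16 7 12)(11 14 15)|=21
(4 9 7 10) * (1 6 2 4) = (1 6 2 4 9 7 10) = [0, 6, 4, 3, 9, 5, 2, 10, 8, 7, 1]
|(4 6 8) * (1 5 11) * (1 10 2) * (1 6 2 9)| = |(1 5 11 10 9)(2 6 8 4)| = 20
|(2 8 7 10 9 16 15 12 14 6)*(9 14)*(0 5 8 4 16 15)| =30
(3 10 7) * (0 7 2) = [7, 1, 0, 10, 4, 5, 6, 3, 8, 9, 2] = (0 7 3 10 2)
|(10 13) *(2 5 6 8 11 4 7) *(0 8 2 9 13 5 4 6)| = 11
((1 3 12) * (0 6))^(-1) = (0 6)(1 12 3)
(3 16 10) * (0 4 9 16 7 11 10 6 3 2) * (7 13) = (0 4 9 16 6 3 13 7 11 10 2) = [4, 1, 0, 13, 9, 5, 3, 11, 8, 16, 2, 10, 12, 7, 14, 15, 6]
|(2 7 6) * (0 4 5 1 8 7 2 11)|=8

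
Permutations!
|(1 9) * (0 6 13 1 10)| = 6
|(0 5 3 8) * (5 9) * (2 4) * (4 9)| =7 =|(0 4 2 9 5 3 8)|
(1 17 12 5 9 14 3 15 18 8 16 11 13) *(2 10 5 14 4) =(1 17 12 14 3 15 18 8 16 11 13)(2 10 5 9 4) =[0, 17, 10, 15, 2, 9, 6, 7, 16, 4, 5, 13, 14, 1, 3, 18, 11, 12, 8]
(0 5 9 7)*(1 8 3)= (0 5 9 7)(1 8 3)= [5, 8, 2, 1, 4, 9, 6, 0, 3, 7]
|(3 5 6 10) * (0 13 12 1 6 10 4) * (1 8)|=|(0 13 12 8 1 6 4)(3 5 10)|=21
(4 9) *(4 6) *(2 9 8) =(2 9 6 4 8) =[0, 1, 9, 3, 8, 5, 4, 7, 2, 6]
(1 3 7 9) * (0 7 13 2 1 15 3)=(0 7 9 15 3 13 2 1)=[7, 0, 1, 13, 4, 5, 6, 9, 8, 15, 10, 11, 12, 2, 14, 3]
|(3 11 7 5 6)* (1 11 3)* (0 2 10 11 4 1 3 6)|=|(0 2 10 11 7 5)(1 4)(3 6)|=6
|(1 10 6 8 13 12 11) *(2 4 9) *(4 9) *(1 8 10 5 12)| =|(1 5 12 11 8 13)(2 9)(6 10)| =6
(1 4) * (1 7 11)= (1 4 7 11)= [0, 4, 2, 3, 7, 5, 6, 11, 8, 9, 10, 1]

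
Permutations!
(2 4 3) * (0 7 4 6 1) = (0 7 4 3 2 6 1) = [7, 0, 6, 2, 3, 5, 1, 4]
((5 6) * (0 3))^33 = ((0 3)(5 6))^33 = (0 3)(5 6)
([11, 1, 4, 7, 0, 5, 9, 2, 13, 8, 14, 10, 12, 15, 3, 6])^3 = (0 14 2 11 3 4 10 7)(6 13 9 15 8)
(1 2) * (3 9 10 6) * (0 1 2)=(0 1)(3 9 10 6)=[1, 0, 2, 9, 4, 5, 3, 7, 8, 10, 6]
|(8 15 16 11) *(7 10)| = |(7 10)(8 15 16 11)| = 4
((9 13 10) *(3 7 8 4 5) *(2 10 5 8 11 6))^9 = ((2 10 9 13 5 3 7 11 6)(4 8))^9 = (13)(4 8)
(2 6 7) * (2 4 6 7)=(2 7 4 6)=[0, 1, 7, 3, 6, 5, 2, 4]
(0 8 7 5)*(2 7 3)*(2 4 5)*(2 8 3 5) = (0 3 4 2 7 8 5) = [3, 1, 7, 4, 2, 0, 6, 8, 5]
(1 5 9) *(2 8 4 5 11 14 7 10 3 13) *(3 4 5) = (1 11 14 7 10 4 3 13 2 8 5 9) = [0, 11, 8, 13, 3, 9, 6, 10, 5, 1, 4, 14, 12, 2, 7]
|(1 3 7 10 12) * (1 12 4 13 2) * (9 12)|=14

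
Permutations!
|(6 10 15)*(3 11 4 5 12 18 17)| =21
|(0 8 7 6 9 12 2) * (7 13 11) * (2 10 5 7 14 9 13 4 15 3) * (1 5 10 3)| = |(0 8 4 15 1 5 7 6 13 11 14 9 12 3 2)| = 15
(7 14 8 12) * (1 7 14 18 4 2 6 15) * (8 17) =(1 7 18 4 2 6 15)(8 12 14 17) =[0, 7, 6, 3, 2, 5, 15, 18, 12, 9, 10, 11, 14, 13, 17, 1, 16, 8, 4]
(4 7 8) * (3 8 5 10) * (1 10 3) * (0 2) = (0 2)(1 10)(3 8 4 7 5) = [2, 10, 0, 8, 7, 3, 6, 5, 4, 9, 1]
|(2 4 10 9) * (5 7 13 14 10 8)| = 9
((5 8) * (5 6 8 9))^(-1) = ((5 9)(6 8))^(-1) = (5 9)(6 8)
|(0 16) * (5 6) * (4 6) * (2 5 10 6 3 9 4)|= 6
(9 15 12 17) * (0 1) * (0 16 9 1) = (1 16 9 15 12 17) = [0, 16, 2, 3, 4, 5, 6, 7, 8, 15, 10, 11, 17, 13, 14, 12, 9, 1]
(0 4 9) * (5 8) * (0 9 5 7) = (9)(0 4 5 8 7) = [4, 1, 2, 3, 5, 8, 6, 0, 7, 9]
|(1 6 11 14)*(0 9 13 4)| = |(0 9 13 4)(1 6 11 14)| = 4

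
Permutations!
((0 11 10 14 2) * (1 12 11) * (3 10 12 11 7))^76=((0 1 11 12 7 3 10 14 2))^76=(0 7 2 12 14 11 10 1 3)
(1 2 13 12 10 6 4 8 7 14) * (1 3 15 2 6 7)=(1 6 4 8)(2 13 12 10 7 14 3 15)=[0, 6, 13, 15, 8, 5, 4, 14, 1, 9, 7, 11, 10, 12, 3, 2]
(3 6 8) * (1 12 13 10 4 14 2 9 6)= (1 12 13 10 4 14 2 9 6 8 3)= [0, 12, 9, 1, 14, 5, 8, 7, 3, 6, 4, 11, 13, 10, 2]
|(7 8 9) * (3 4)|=6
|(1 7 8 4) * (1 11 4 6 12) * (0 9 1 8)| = |(0 9 1 7)(4 11)(6 12 8)| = 12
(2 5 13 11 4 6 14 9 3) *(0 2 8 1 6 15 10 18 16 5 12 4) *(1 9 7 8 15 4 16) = [2, 6, 12, 15, 4, 13, 14, 8, 9, 3, 18, 0, 16, 11, 7, 10, 5, 17, 1] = (0 2 12 16 5 13 11)(1 6 14 7 8 9 3 15 10 18)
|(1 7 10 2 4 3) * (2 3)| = 4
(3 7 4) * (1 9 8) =(1 9 8)(3 7 4) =[0, 9, 2, 7, 3, 5, 6, 4, 1, 8]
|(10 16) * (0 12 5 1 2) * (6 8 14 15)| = 20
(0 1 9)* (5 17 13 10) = (0 1 9)(5 17 13 10) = [1, 9, 2, 3, 4, 17, 6, 7, 8, 0, 5, 11, 12, 10, 14, 15, 16, 13]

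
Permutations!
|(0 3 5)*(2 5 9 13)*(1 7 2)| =|(0 3 9 13 1 7 2 5)| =8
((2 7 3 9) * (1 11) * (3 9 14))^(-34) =(14)(2 9 7)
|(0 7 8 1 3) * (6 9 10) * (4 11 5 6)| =|(0 7 8 1 3)(4 11 5 6 9 10)| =30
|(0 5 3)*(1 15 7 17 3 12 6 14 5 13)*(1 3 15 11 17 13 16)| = 36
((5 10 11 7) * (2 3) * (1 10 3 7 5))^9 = ((1 10 11 5 3 2 7))^9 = (1 11 3 7 10 5 2)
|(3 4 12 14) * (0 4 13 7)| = |(0 4 12 14 3 13 7)| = 7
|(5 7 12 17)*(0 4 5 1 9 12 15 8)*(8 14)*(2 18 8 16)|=20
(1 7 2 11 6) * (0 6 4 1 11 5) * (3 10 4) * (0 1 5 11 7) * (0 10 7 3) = (0 6 3 7 2 11)(1 10 4 5) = [6, 10, 11, 7, 5, 1, 3, 2, 8, 9, 4, 0]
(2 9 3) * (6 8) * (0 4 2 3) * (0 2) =(0 4)(2 9)(6 8) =[4, 1, 9, 3, 0, 5, 8, 7, 6, 2]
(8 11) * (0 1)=(0 1)(8 11)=[1, 0, 2, 3, 4, 5, 6, 7, 11, 9, 10, 8]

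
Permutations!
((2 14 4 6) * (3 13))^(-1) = (2 6 4 14)(3 13) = ((2 14 4 6)(3 13))^(-1)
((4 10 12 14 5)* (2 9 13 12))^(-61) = ((2 9 13 12 14 5 4 10))^(-61) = (2 12 4 9 14 10 13 5)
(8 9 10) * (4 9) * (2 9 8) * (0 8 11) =(0 8 4 11)(2 9 10) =[8, 1, 9, 3, 11, 5, 6, 7, 4, 10, 2, 0]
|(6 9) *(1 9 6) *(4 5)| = 2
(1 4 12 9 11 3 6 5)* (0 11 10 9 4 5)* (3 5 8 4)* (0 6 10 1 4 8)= (0 11 5 4 12 3 10 9 1)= [11, 0, 2, 10, 12, 4, 6, 7, 8, 1, 9, 5, 3]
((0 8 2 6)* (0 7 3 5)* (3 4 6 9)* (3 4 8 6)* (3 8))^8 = ((0 6 7 3 5)(2 9 4 8))^8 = (9)(0 3 6 5 7)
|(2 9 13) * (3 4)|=6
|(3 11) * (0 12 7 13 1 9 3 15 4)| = 10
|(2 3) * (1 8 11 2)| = 5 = |(1 8 11 2 3)|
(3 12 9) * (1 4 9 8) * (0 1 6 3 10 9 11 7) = (0 1 4 11 7)(3 12 8 6)(9 10) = [1, 4, 2, 12, 11, 5, 3, 0, 6, 10, 9, 7, 8]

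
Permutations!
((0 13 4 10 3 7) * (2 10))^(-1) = (0 7 3 10 2 4 13)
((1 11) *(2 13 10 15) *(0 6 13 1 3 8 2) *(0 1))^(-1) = (0 2 8 3 11 1 15 10 13 6) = ((0 6 13 10 15 1 11 3 8 2))^(-1)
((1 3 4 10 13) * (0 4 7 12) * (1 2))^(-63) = (13)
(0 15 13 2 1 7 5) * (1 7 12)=(0 15 13 2 7 5)(1 12)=[15, 12, 7, 3, 4, 0, 6, 5, 8, 9, 10, 11, 1, 2, 14, 13]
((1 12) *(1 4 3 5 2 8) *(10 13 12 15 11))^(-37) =(1 3 10 8 4 11 2 12 15 5 13)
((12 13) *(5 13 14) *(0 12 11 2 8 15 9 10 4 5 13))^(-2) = (0 4 9 8 11 14)(2 13 12 5 10 15)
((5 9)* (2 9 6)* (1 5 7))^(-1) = (1 7 9 2 6 5)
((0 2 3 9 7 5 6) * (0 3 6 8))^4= (0 9)(2 7)(3 8)(5 6)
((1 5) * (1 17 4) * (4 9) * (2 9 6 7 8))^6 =(1 2 6)(4 8 17)(5 9 7)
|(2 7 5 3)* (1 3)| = |(1 3 2 7 5)| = 5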